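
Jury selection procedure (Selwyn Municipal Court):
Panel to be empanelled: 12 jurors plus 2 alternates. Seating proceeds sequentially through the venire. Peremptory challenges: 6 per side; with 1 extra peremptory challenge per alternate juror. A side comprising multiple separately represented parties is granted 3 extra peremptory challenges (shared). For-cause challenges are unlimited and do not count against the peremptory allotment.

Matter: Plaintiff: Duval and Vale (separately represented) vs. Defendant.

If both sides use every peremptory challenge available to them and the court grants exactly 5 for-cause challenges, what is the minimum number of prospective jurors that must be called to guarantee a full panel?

38

Seats to fill: 12 + 2 alternates = 14.
Peremptories — Plaintiff: 6 + 1×2 + 3 = 11; Defendant: 6 + 1×2 = 8; total 19.
For-cause removals: 5.
Minimum venire: 14 + 19 + 5 = 38.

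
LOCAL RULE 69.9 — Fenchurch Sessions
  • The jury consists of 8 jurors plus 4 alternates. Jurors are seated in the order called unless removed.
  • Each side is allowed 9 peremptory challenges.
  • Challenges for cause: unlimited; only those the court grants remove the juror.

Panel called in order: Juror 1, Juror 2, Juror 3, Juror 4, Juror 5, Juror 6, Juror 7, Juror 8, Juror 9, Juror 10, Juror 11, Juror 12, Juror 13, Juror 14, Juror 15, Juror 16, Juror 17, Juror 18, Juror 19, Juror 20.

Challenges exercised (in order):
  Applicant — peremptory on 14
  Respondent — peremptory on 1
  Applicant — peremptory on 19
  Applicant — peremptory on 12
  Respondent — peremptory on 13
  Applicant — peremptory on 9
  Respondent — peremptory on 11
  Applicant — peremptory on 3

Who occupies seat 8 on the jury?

15

Removed: #1, #3, #9, #11, #12, #13, #14, #19.
Seating in order: seats 1–8 → #2, #4, #5, #6, #7, #8, #10, #15; alternates → #16, #17, #18, #20.
So seat 8 is #15.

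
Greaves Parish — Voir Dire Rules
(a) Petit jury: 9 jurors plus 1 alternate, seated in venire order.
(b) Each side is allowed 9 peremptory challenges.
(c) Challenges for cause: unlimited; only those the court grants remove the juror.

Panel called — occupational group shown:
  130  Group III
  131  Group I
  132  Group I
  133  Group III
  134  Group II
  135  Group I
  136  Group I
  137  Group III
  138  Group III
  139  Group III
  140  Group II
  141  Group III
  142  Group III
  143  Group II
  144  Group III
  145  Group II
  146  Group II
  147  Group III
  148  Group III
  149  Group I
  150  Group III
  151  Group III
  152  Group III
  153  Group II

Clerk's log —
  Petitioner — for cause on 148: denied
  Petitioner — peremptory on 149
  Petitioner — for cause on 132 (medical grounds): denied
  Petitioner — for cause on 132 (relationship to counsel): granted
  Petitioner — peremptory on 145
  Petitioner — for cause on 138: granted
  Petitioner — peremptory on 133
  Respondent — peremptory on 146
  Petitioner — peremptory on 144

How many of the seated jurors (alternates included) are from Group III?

Removed: #132, #133, #138, #144, #145, #146, #149.
Seated (10 incl. alternates): #130, #131, #134, #135, #136, #137, #139, #140, #141, #142.
Of those, in Group III: #130, #137, #139, #141, #142 → 5.

5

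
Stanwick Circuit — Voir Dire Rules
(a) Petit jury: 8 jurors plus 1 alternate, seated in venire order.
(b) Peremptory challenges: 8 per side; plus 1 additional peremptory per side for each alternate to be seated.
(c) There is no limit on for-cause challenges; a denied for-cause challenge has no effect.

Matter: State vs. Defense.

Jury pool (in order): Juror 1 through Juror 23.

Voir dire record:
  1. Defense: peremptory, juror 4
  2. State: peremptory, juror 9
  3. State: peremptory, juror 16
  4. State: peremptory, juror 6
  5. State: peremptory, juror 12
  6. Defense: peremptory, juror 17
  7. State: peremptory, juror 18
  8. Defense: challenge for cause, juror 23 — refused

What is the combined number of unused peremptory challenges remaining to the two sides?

11

State allotment: 8 base + 1 × 1 alternate = 9. Defense allotment: 8 base + 1 × 1 alternate = 9.
State peremptories used: #9, #16, #6, #12, #18 — 5.
Defense peremptories used: #4, #17 — 2 (the for-cause on #23 doesn't count).
Remaining: (9 − 5) + (9 − 2) = 11.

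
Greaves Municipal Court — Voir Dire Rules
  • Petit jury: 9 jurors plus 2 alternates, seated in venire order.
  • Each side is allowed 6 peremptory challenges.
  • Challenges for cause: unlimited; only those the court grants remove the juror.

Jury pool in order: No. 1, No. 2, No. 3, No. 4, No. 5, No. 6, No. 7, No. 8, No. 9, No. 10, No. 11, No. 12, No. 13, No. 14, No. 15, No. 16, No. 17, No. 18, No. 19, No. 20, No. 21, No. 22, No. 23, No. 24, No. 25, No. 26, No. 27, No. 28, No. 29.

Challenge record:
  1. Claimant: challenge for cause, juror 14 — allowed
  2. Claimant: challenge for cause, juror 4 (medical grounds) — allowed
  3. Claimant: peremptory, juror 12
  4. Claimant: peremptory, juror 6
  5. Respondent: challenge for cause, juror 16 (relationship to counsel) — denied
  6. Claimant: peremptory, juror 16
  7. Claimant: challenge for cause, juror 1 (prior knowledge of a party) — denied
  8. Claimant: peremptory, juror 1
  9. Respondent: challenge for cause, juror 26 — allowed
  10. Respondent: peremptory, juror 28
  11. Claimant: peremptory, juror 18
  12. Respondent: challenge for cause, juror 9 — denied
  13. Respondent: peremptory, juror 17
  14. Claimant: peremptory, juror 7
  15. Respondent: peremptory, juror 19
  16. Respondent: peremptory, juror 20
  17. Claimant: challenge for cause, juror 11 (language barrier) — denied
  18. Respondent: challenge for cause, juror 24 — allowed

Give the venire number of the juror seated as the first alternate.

Removed: #1, #4, #6, #7, #12, #14, #16, #17, #18, #19, #20, #24, #26, #28. (#9, #11 stay — for-cause denied.)
Seating in order: seats 1–9 → #2, #3, #5, #8, #9, #10, #11, #13, #15; alternates → #21, #22.
So alternate 1 is #21.

21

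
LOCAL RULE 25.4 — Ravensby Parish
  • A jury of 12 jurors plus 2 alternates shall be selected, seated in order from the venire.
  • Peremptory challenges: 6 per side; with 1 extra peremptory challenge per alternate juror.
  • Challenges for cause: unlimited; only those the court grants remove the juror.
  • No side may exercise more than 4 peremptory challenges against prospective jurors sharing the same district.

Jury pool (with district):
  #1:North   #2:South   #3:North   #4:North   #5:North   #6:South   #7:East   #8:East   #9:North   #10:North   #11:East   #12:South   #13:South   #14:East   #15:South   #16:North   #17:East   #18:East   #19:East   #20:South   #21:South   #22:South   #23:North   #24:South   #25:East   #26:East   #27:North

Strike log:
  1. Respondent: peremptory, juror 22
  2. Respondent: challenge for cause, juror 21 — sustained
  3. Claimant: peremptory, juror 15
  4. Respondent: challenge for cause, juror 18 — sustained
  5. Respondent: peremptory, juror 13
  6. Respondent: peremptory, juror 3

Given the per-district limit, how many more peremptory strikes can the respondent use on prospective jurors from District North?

3

Respondent peremptories so far: #22, #13, #3 — 3 of 8 used, 5 left overall.
Against District North: #3 — 1 used; per-district cap 4 leaves 3.
Binding limit: min(5, 3) = 3.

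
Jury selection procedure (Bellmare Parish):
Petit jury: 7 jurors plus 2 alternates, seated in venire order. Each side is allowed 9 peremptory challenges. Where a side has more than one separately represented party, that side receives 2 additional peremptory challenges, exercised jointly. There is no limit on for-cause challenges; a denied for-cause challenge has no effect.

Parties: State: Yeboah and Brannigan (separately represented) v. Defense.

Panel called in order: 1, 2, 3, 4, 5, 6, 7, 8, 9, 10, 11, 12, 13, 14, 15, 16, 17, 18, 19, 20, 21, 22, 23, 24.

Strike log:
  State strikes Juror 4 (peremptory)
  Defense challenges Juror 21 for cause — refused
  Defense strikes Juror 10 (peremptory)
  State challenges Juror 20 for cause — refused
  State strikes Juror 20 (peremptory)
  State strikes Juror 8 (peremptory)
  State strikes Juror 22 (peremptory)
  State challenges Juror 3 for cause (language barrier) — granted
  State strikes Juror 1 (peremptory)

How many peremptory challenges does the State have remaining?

State allotment: 9 base + 2 multi-party = 11.
State peremptories used: #4, #20, #8, #22, #1 — 5 (for-cause on #20, #3 don't count).
Remaining: 11 − 5 = 6.

6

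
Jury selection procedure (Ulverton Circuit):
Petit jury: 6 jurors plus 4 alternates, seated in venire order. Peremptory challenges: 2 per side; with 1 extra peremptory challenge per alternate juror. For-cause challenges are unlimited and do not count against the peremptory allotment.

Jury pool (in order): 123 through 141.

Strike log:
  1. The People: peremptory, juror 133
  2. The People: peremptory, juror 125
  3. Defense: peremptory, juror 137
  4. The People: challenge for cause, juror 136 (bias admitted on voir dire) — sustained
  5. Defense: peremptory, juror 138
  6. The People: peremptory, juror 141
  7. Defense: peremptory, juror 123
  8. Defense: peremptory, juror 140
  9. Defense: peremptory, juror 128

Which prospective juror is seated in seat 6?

Removed: #123, #125, #128, #133, #136, #137, #138, #140, #141.
Seating in order: seats 1–6 → #124, #126, #127, #129, #130, #131; alternates → #132, #134, #135, #139.
So seat 6 is #131.

131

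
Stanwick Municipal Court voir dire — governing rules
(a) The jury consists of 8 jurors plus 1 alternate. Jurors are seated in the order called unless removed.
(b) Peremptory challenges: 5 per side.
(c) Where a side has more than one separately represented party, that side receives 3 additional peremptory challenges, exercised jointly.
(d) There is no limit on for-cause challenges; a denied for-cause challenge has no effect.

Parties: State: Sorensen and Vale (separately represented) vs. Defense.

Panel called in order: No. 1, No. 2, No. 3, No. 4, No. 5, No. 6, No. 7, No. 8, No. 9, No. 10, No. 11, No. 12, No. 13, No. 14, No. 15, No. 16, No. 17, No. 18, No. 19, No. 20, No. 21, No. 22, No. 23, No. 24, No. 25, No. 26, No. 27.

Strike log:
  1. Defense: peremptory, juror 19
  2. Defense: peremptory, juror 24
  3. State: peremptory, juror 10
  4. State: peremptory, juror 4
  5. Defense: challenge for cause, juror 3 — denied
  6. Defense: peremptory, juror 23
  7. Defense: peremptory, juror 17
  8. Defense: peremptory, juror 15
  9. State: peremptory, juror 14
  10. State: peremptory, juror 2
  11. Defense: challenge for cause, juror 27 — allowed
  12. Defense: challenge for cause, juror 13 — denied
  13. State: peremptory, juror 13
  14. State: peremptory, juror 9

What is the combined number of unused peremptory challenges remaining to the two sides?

2

State allotment: 5 base + 3 multi-party = 8. Defense allotment: 5.
State peremptories used: #10, #4, #14, #2, #13, #9 — 6.
Defense peremptories used: #19, #24, #23, #17, #15 — 5 (for-cause on #3, #27, #13 don't count).
Remaining: (8 − 6) + (5 − 5) = 2.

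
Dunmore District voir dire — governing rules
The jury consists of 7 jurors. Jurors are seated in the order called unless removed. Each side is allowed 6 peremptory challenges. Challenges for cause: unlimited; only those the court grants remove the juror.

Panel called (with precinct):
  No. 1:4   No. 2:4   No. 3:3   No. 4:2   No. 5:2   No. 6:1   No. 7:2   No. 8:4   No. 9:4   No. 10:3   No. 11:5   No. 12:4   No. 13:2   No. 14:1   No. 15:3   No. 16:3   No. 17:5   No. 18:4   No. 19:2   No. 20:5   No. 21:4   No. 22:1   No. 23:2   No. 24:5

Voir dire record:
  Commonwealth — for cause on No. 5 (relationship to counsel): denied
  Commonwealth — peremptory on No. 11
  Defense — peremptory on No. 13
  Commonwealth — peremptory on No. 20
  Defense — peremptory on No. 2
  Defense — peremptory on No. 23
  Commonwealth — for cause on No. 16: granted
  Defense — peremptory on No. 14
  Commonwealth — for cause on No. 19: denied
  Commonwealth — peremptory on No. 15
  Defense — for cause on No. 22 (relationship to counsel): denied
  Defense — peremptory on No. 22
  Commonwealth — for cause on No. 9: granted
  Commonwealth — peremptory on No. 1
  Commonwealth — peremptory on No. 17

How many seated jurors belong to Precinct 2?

3

Removed: #1, #2, #9, #11, #13, #14, #15, #16, #17, #20, #22, #23.
Seated jurors 1–7: #3, #4, #5, #6, #7, #8, #10.
Of those, in Precinct 2: #4, #5, #7 → 3.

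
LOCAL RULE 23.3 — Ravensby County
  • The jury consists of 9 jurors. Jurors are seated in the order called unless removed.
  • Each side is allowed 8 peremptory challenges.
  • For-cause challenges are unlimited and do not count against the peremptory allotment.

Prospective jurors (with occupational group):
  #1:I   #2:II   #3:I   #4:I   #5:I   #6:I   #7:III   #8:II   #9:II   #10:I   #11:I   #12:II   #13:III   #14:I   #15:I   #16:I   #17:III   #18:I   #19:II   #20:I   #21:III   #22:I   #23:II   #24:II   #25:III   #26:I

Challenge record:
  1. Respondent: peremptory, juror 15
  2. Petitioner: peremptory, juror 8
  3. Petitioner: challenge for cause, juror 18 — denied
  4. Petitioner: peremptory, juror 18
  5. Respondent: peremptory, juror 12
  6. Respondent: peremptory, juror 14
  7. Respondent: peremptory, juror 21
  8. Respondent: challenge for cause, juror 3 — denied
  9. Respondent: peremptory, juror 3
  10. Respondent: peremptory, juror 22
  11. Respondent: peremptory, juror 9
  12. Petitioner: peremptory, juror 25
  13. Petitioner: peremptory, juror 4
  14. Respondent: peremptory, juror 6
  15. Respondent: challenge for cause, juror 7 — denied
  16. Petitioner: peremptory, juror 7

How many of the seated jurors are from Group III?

2

Removed: #3, #4, #6, #7, #8, #9, #12, #14, #15, #18, #21, #22, #25.
Seated jurors 1–9: #1, #2, #5, #10, #11, #13, #16, #17, #19.
Of those, in Group III: #13, #17 → 2.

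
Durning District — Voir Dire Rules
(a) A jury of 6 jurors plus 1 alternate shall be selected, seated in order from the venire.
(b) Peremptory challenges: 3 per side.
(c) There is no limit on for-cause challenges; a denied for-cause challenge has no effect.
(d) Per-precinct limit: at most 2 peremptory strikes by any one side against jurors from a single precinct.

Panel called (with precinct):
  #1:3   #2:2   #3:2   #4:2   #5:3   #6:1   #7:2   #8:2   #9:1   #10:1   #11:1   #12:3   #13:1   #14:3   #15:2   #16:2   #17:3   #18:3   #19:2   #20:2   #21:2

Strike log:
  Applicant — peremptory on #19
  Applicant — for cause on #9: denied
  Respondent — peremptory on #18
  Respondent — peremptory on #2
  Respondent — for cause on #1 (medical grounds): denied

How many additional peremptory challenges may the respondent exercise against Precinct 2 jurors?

Respondent peremptories so far: #18, #2 — 2 of 3 used, 1 left overall.
Against Precinct 2: #2 — 1 used; per-precinct cap 2 leaves 1.
Binding limit: min(1, 1) = 1.

1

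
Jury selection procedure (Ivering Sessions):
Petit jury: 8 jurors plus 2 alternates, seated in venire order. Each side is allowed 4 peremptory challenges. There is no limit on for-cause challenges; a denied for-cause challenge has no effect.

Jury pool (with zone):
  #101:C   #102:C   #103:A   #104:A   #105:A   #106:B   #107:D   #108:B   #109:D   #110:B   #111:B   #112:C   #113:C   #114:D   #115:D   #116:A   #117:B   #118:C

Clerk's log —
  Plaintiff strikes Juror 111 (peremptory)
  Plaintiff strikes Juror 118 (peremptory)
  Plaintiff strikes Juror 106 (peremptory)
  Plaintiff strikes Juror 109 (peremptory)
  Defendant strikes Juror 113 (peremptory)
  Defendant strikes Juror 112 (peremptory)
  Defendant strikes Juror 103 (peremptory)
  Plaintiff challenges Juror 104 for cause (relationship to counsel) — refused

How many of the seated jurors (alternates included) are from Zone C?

2

Removed: #103, #106, #109, #111, #112, #113, #118.
Seated (10 incl. alternates): #101, #102, #104, #105, #107, #108, #110, #114, #115, #116.
Of those, in Zone C: #101, #102 → 2.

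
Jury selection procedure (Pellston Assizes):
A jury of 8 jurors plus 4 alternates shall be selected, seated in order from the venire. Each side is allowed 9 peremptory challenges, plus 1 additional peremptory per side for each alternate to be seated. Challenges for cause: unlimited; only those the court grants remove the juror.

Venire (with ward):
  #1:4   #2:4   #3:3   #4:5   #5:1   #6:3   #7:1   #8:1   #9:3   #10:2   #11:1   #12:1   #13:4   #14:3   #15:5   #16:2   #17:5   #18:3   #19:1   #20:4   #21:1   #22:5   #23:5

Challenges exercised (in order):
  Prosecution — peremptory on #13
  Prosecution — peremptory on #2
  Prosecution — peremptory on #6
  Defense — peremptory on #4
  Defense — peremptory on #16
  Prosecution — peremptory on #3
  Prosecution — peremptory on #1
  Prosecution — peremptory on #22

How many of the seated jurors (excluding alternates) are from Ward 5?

Removed: #1, #2, #3, #4, #6, #13, #16, #22.
Seated jurors 1–8: #5, #7, #8, #9, #10, #11, #12, #14 (alternates #15, #17, #18, #19 not counted).
None of those are in Ward 5 → 0.

0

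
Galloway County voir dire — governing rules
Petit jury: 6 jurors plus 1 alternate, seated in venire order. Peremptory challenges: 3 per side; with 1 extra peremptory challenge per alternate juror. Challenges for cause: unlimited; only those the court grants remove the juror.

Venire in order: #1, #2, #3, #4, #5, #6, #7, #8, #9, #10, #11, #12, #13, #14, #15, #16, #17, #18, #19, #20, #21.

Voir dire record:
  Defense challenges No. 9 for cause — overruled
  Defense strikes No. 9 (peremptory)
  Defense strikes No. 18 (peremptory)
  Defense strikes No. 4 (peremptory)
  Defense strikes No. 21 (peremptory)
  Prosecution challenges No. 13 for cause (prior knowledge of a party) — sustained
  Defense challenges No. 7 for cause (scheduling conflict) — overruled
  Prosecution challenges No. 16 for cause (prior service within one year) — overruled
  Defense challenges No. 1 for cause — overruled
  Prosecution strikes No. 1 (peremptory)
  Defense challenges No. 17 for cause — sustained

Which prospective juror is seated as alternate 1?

10

Removed: #1, #4, #9, #13, #17, #18, #21. (#7, #16 stay — for-cause denied.)
Filling seats in venire order through position 7: #2, #3, #5, #6, #7, #8, #10.
So alternate 1 is #10.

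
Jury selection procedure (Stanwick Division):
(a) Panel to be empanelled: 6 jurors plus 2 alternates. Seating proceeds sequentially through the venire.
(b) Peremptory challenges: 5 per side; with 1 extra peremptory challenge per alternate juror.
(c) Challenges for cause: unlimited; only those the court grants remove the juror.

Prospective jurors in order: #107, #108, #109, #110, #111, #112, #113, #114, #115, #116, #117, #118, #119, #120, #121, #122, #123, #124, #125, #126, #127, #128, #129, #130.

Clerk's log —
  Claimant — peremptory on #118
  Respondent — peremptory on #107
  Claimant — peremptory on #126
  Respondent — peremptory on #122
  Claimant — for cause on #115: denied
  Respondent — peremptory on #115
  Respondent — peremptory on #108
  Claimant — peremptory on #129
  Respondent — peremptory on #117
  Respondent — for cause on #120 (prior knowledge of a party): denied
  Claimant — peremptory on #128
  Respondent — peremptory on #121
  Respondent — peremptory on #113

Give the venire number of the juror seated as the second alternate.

Removed: #107, #108, #113, #115, #117, #118, #121, #122, #126, #128, #129. (#120 stays — for-cause denied.)
Seating in order: seats 1–6 → #109, #110, #111, #112, #114, #116; alternates → #119, #120.
So alternate 2 is #120.

120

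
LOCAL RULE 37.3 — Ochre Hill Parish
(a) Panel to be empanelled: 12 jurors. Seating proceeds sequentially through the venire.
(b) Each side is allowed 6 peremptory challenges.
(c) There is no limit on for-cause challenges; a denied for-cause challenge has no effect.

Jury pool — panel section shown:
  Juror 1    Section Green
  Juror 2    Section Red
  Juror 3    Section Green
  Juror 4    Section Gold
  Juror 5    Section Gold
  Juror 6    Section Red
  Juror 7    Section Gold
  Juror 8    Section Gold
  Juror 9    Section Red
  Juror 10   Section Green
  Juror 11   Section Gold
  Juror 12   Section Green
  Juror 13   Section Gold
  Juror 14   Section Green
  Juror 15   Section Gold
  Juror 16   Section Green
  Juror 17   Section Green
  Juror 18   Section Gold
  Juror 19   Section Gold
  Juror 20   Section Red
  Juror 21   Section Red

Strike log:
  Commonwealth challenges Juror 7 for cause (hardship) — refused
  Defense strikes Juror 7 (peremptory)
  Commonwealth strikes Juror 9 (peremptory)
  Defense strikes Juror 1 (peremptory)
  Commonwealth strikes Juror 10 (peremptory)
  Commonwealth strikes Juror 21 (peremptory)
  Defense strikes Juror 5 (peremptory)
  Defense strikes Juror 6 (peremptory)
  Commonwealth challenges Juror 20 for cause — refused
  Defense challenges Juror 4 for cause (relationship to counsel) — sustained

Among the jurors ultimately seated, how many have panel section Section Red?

1

Removed: #1, #4, #5, #6, #7, #9, #10, #21.
Seated jurors 1–12: #2, #3, #8, #11, #12, #13, #14, #15, #16, #17, #18, #19.
Of those, in Section Red: #2 → 1.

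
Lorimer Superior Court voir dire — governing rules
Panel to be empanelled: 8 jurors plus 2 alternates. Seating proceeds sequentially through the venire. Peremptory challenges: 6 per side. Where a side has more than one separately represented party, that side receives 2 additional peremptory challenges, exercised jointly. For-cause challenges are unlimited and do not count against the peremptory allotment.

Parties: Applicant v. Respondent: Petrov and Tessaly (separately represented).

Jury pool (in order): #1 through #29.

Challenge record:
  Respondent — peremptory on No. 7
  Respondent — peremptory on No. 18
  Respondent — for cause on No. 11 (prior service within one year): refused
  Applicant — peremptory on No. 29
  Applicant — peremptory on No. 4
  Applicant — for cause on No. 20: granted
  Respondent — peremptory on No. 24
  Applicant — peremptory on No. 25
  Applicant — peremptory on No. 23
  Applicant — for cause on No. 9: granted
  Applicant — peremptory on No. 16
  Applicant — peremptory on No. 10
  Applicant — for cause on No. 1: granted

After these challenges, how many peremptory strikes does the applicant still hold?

0

Applicant allotment: 6.
Applicant peremptories used: #29, #4, #25, #23, #16, #10 — 6 (for-cause on #20, #9, #1 don't count).
Remaining: 6 − 6 = 0.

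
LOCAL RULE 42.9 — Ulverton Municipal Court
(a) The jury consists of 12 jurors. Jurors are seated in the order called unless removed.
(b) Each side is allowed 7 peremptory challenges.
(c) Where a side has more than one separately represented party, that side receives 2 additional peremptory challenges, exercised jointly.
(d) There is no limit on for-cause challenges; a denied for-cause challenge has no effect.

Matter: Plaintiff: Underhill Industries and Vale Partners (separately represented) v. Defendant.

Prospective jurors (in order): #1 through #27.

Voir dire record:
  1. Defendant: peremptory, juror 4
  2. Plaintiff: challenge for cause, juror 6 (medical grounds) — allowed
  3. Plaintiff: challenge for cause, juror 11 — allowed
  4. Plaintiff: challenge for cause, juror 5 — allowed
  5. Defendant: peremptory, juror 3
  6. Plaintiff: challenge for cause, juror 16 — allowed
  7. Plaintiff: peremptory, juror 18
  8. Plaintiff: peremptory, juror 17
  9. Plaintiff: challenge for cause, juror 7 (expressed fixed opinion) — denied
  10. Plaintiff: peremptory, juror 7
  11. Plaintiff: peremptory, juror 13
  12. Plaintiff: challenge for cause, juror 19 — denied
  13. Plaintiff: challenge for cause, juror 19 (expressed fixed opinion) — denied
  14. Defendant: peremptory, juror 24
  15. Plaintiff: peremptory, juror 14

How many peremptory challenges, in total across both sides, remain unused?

Plaintiff allotment: 7 base + 2 multi-party = 9. Defendant allotment: 7.
Plaintiff peremptories used: #18, #17, #7, #13, #14 — 5 (for-cause on #6, #11, #5, #16, #7, #19, #19 don't count).
Defendant peremptories used: #4, #3, #24 — 3.
Remaining: (9 − 5) + (7 − 3) = 8.

8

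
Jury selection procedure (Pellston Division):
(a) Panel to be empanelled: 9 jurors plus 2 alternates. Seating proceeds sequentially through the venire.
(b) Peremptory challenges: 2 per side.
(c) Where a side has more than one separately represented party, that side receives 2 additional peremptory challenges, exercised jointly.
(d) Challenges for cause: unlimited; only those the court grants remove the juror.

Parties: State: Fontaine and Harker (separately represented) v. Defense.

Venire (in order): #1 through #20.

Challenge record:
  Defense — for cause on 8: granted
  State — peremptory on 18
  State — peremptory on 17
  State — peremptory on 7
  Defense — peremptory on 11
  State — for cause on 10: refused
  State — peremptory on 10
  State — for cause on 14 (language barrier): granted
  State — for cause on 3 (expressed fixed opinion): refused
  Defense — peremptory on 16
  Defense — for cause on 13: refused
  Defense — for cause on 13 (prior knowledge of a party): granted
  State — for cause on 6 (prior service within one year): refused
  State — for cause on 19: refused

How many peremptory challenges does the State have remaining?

State allotment: 2 base + 2 multi-party = 4.
State peremptories used: #18, #17, #7, #10 — 4 (for-cause on #10, #14, #3, #6, #19 don't count).
Remaining: 4 − 4 = 0.

0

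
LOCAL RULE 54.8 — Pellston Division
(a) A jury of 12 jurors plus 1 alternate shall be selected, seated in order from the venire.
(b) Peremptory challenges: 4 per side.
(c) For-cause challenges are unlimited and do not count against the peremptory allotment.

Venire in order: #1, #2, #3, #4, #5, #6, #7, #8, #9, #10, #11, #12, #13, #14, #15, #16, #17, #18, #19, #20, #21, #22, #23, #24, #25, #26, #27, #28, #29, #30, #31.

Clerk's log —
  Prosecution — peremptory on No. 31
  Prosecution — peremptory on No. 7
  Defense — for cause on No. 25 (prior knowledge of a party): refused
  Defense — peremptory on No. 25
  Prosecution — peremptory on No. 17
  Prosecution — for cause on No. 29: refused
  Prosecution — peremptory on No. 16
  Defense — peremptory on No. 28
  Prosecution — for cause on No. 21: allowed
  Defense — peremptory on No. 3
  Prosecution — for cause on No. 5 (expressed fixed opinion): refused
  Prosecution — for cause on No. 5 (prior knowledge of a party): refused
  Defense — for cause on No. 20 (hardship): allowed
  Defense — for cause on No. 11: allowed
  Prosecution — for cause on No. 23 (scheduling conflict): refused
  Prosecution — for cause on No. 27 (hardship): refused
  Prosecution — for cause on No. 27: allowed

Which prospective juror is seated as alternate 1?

Removed: #3, #7, #11, #16, #17, #20, #21, #25, #27, #28, #31. (#5, #23, #29 stay — for-cause denied.)
Seating in order: seats 1–12 → #1, #2, #4, #5, #6, #8, #9, #10, #12, #13, #14, #15; alternates → #18.
So alternate 1 is #18.

18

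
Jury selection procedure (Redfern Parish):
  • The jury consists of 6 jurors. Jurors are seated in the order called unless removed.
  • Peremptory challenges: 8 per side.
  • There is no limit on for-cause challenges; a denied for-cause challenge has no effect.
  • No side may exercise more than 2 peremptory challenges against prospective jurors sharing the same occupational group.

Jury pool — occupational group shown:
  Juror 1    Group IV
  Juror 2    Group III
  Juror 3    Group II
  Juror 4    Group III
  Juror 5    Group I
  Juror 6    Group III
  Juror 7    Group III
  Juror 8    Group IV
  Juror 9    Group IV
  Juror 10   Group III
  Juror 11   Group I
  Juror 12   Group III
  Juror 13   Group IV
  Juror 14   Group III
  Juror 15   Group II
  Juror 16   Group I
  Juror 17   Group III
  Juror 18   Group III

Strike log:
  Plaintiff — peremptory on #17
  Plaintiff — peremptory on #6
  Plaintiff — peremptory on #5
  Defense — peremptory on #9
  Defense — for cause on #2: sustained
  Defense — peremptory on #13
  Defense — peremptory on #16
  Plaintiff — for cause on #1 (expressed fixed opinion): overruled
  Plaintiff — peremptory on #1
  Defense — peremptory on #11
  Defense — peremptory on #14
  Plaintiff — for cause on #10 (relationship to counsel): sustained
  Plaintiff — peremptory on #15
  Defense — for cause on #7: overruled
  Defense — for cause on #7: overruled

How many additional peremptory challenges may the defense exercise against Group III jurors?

1

Defense peremptories so far: #9, #13, #16, #11, #14 — 5 of 8 used, 3 left overall.
Against Group III: #14 — 1 used; per-group cap 2 leaves 1.
Binding limit: min(3, 1) = 1.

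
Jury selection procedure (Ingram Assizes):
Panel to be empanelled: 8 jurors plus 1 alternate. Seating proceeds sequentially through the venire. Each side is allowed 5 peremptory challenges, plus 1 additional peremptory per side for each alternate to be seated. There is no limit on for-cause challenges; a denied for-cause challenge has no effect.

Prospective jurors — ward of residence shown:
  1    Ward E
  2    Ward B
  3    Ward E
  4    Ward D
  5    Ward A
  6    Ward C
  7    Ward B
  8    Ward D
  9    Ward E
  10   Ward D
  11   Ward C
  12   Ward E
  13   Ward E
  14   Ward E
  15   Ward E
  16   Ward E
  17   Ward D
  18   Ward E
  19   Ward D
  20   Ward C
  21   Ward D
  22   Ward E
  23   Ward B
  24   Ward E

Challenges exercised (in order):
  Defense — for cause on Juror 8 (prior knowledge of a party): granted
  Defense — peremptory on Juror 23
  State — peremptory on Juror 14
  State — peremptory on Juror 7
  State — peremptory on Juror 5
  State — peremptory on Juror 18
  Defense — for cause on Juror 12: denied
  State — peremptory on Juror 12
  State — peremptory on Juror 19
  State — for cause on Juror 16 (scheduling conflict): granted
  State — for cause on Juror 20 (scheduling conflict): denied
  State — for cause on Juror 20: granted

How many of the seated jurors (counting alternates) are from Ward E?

4

Removed: #5, #7, #8, #12, #14, #16, #18, #19, #20, #23.
Seated (9 incl. alternates): #1, #2, #3, #4, #6, #9, #10, #11, #13.
Of those, in Ward E: #1, #3, #9, #13 → 4.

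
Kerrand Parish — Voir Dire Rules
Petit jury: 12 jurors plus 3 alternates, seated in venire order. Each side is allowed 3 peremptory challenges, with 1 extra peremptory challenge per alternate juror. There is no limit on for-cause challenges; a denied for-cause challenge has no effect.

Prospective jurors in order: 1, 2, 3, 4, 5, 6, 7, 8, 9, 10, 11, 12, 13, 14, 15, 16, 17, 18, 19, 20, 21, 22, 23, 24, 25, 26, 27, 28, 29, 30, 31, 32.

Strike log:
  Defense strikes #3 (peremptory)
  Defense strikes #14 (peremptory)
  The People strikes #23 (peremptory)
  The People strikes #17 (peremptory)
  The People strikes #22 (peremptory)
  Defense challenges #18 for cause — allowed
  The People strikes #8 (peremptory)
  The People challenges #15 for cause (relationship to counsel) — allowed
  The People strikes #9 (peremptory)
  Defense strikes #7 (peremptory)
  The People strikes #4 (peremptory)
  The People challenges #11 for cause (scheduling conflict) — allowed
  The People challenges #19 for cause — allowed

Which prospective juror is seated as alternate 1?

26

Removed: #3, #4, #7, #8, #9, #11, #14, #15, #17, #18, #19, #22, #23.
Seating in order: seats 1–12 → #1, #2, #5, #6, #10, #12, #13, #16, #20, #21, #24, #25; alternates → #26, #27, #28.
So alternate 1 is #26.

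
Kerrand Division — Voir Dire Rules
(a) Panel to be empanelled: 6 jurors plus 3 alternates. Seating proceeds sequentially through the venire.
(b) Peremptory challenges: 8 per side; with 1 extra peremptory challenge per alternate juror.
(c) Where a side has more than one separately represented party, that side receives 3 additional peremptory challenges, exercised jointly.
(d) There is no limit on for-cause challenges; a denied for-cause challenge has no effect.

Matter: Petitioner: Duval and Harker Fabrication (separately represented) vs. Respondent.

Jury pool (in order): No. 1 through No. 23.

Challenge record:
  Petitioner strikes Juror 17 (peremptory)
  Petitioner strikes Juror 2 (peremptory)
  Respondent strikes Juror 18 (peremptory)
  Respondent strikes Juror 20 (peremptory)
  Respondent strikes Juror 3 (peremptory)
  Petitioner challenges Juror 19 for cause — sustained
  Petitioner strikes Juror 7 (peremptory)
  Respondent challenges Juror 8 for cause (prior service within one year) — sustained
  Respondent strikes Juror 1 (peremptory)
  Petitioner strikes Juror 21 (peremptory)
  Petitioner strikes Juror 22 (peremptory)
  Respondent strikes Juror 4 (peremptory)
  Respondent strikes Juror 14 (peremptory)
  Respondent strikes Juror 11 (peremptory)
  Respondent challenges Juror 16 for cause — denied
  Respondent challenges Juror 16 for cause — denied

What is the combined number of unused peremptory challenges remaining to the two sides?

13

Petitioner allotment: 8 base + 1 × 3 alternates + 3 multi-party = 14. Respondent allotment: 8 base + 1 × 3 alternates = 11.
Petitioner peremptories used: #17, #2, #7, #21, #22 — 5 (the for-cause on #19 doesn't count).
Respondent peremptories used: #18, #20, #3, #1, #4, #14, #11 — 7 (for-cause on #8, #16, #16 don't count).
Remaining: (14 − 5) + (11 − 7) = 13.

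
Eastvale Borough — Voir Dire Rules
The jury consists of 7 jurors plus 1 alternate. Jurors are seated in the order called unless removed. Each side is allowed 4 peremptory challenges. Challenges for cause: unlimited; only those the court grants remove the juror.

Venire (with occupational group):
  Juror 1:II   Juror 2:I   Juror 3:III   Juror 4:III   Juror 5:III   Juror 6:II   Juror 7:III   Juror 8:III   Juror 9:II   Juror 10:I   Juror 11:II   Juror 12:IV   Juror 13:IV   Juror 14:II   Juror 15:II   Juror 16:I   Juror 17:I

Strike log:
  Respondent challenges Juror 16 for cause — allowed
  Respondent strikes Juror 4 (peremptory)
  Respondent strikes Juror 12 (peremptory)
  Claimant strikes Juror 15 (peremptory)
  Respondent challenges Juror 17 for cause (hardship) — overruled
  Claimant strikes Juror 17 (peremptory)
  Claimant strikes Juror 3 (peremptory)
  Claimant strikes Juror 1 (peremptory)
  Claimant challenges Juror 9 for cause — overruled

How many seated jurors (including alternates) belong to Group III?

Removed: #1, #3, #4, #12, #15, #16, #17.
Seated (8 incl. alternates): #2, #5, #6, #7, #8, #9, #10, #11.
Of those, in Group III: #5, #7, #8 → 3.

3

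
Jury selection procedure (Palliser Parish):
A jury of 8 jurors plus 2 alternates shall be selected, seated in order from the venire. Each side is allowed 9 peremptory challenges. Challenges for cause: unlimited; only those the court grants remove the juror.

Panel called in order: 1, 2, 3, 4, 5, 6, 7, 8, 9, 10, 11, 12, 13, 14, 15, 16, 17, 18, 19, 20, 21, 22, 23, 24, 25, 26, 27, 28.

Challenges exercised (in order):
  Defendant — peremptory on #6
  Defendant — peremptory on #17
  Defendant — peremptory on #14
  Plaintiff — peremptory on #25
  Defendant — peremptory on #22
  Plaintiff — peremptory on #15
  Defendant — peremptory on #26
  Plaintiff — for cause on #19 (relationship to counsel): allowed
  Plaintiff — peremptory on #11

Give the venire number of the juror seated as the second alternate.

Removed: #6, #11, #14, #15, #17, #19, #22, #25, #26.
Seating in order: seats 1–8 → #1, #2, #3, #4, #5, #7, #8, #9; alternates → #10, #12.
So alternate 2 is #12.

12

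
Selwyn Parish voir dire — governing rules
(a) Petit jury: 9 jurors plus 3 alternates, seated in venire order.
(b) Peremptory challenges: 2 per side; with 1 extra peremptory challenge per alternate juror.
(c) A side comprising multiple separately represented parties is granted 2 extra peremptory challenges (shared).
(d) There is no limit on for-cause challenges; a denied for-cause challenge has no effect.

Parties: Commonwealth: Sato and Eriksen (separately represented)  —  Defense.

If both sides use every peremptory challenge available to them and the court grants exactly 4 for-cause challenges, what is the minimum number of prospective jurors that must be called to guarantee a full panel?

28

Seats to fill: 9 + 3 alternates = 12.
Peremptories — Commonwealth: 2 + 1×3 + 2 = 7; Defense: 2 + 1×3 = 5; total 12.
For-cause removals: 4.
Minimum venire: 12 + 12 + 4 = 28.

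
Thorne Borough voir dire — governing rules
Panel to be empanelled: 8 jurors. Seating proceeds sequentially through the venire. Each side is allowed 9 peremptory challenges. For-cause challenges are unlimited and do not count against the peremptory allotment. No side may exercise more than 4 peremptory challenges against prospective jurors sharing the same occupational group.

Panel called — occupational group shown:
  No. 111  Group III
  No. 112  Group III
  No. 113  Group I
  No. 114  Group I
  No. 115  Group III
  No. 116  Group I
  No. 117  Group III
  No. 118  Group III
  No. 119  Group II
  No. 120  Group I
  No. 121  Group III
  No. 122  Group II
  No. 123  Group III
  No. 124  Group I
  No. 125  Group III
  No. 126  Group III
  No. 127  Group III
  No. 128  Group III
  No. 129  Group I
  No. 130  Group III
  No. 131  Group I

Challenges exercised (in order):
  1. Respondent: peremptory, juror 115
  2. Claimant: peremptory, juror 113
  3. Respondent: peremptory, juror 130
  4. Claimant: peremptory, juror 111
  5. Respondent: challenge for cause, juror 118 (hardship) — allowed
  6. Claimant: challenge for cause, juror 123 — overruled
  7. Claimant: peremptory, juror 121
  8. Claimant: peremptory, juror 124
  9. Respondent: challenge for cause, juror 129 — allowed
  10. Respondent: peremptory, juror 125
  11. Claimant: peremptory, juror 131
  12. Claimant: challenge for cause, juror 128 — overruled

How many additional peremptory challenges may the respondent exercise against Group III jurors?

1

Respondent peremptories so far: #115, #130, #125 — 3 of 9 used, 6 left overall.
Against Group III: #115, #130, #125 — 3 used; per-group cap 4 leaves 1.
Binding limit: min(6, 1) = 1.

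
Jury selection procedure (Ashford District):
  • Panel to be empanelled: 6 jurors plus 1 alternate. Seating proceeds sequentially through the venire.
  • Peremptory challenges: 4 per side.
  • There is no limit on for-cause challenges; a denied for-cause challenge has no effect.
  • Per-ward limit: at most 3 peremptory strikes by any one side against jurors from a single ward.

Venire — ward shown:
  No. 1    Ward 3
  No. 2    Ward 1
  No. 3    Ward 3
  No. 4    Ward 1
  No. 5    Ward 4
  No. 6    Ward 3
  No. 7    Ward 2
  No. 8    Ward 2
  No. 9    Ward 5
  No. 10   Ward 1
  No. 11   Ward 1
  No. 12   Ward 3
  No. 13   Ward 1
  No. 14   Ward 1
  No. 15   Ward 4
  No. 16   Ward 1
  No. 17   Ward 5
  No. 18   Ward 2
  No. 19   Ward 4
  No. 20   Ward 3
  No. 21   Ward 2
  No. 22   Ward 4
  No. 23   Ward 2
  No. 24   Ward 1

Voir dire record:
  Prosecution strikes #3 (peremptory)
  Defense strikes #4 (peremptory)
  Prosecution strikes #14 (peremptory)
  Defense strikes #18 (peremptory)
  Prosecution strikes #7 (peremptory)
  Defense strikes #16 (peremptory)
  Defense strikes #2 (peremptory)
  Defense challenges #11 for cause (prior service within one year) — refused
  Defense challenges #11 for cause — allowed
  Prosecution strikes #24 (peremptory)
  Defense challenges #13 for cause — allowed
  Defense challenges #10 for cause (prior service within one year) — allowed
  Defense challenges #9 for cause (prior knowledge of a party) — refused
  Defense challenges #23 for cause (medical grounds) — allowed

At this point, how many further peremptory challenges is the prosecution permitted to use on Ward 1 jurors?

Prosecution peremptories so far: #3, #14, #7, #24 — 4 of 4 used, 0 left overall.
Against Ward 1: #14, #24 — 2 used; per-ward cap 3 leaves 1.
Binding limit: min(0, 1) = 0.

0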